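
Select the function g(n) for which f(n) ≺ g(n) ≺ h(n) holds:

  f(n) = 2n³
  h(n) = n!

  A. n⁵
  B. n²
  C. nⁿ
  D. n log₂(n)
A

We need g(n) with 2n³ = o(g(n)) and g(n) = o(n!), i.e. O(n³) ≺ g ≺ O(n!).
Check each option:
  A. n⁵ — O(n⁵) is strictly between O(n³) and O(n!) ✓
  B. n² — O(n²) does not grow strictly faster than f(n)
  C. nⁿ — O(nⁿ) does not grow strictly slower than h(n)
  D. n log₂(n) — O(n log n) does not grow strictly faster than f(n)

Only option A (n⁵) lies strictly between.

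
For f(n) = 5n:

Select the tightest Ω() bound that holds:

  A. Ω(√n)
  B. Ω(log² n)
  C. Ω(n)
C

f(n) = 5n is Ω(n).
All listed options are valid Big-Ω bounds (lower bounds),
but Ω(n) is the tightest (largest valid bound).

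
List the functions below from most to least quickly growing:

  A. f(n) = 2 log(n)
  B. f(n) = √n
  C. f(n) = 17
B > A > C

Comparing growth rates:
B = √n is O(√n)
A = 2 log(n) is O(log n)
C = 17 is O(1)

Therefore, the order from fastest to slowest is: B > A > C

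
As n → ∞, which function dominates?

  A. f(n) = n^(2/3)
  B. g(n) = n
B

f(n) = n^(2/3) is O(n^(2/3)), while g(n) = n is O(n).
Since O(n) grows faster than O(n^(2/3)), g(n) dominates.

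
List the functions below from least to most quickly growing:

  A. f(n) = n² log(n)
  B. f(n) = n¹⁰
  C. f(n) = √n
C < A < B

Comparing growth rates:
C = √n is O(√n)
A = n² log(n) is O(n² log n)
B = n¹⁰ is O(n¹⁰)

Therefore, the order from slowest to fastest is: C < A < B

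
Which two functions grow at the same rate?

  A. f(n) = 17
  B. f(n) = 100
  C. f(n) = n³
A and B

Examining each function:
  A. 17 is O(1)
  B. 100 is O(1)
  C. n³ is O(n³)

Functions A and B both have the same complexity class.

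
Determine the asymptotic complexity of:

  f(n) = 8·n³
O(n³)

The dominant term in 8·n³ is 8·n³, which is Θ(n³).
Constants are absorbed, so the tightest bound is O(n³).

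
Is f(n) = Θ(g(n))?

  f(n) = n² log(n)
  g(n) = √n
False

f(n) = n² log(n) is O(n² log n), and g(n) = √n is O(√n).
Since they have different growth rates, f(n) = Θ(g(n)) is false.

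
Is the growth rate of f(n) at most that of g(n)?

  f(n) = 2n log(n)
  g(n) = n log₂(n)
True

f(n) = 2n log(n) and g(n) = n log₂(n) are both O(n log n).
Big-O permits equal growth rates (f ≤ c·g for some c), so f(n) = O(g(n)) is true.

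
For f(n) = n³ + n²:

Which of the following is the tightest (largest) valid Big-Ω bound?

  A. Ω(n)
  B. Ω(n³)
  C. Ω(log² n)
B

f(n) = n³ + n² is Ω(n³).
All listed options are valid Big-Ω bounds (lower bounds),
but Ω(n³) is the tightest (largest valid bound).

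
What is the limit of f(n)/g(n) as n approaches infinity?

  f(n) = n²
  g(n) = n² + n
1

Since n² and n² + n have the same growth rate (O(n²)),
the ratio converges to a constant: 1.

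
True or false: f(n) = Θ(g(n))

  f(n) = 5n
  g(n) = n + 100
True

f(n) = 5n and g(n) = n + 100 are both O(n).
Since they have the same asymptotic growth rate, f(n) = Θ(g(n)) is true.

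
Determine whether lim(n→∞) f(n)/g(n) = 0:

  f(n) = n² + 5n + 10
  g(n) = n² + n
False

f(n) = n² + 5n + 10 is O(n²), and g(n) = n² + n is O(n²).
Since they have the same growth rate, f(n) = o(g(n)) is false.
(f = o(g) requires f to grow strictly slower, not equal.)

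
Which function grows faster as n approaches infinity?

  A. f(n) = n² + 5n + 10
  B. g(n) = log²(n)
A

f(n) = n² + 5n + 10 is O(n²), while g(n) = log²(n) is O(log² n).
Since O(n²) grows faster than O(log² n), f(n) dominates.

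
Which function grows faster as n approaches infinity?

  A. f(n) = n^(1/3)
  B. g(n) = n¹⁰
B

f(n) = n^(1/3) is O(n^(1/3)), while g(n) = n¹⁰ is O(n¹⁰).
Since O(n¹⁰) grows faster than O(n^(1/3)), g(n) dominates.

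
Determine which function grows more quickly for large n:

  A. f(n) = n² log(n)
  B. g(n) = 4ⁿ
B

f(n) = n² log(n) is O(n² log n), while g(n) = 4ⁿ is O(4ⁿ).
Since O(4ⁿ) grows faster than O(n² log n), g(n) dominates.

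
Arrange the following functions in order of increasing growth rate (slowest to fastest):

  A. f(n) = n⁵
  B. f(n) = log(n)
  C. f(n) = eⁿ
B < A < C

Comparing growth rates:
B = log(n) is O(log n)
A = n⁵ is O(n⁵)
C = eⁿ is O(eⁿ)

Therefore, the order from slowest to fastest is: B < A < C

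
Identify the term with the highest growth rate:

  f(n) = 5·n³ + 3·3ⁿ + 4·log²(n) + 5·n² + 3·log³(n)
3·3ⁿ

Looking at each term:
  - 5·n³ is O(n³)
  - 3·3ⁿ is O(3ⁿ)
  - 4·log²(n) is O(log² n)
  - 5·n² is O(n²)
  - 3·log³(n) is O(log³ n)

The term 3·3ⁿ (O(3ⁿ)) grows fastest and dominates all others.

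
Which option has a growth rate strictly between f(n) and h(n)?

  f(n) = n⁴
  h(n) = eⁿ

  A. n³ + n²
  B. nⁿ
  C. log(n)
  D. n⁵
D

We need g(n) with n⁴ = o(g(n)) and g(n) = o(eⁿ), i.e. O(n⁴) ≺ g ≺ O(eⁿ).
Check each option:
  A. n³ + n² — O(n³) does not grow strictly faster than f(n)
  B. nⁿ — O(nⁿ) does not grow strictly slower than h(n)
  C. log(n) — O(log n) does not grow strictly faster than f(n)
  D. n⁵ — O(n⁵) is strictly between O(n⁴) and O(eⁿ) ✓

Only option D (n⁵) lies strictly between.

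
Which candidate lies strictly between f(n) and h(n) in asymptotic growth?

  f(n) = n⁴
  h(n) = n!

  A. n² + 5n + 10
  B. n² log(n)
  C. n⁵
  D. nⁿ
C

We need g(n) with n⁴ = o(g(n)) and g(n) = o(n!), i.e. O(n⁴) ≺ g ≺ O(n!).
Check each option:
  A. n² + 5n + 10 — O(n²) does not grow strictly faster than f(n)
  B. n² log(n) — O(n² log n) does not grow strictly faster than f(n)
  C. n⁵ — O(n⁵) is strictly between O(n⁴) and O(n!) ✓
  D. nⁿ — O(nⁿ) does not grow strictly slower than h(n)

Only option C (n⁵) lies strictly between.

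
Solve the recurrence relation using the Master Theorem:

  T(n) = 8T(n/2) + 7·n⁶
Θ(n⁶)

Master Theorem: a = 8, b = 2, f(n) = 7·n⁶.
Compute the critical exponent d = log₂(8) = 3.
Compare f(n) = Θ(n⁶) against n^d:
  k = 6 > d = 3, so f(n) = Ω(n^(d+ε)) — Case 3.
  Regularity: a·(n/b)^6/n^6 = a/b^6 = 8/64 < 1 ✓.
  The top-level work dominates: T(n) = Θ(f(n)) = Θ(n⁶).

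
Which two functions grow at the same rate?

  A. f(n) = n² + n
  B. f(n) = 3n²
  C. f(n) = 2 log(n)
A and B

Examining each function:
  A. n² + n is O(n²)
  B. 3n² is O(n²)
  C. 2 log(n) is O(log n)

Functions A and B both have the same complexity class.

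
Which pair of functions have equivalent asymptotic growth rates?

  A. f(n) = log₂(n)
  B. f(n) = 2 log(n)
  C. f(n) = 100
A and B

Examining each function:
  A. log₂(n) is O(log n)
  B. 2 log(n) is O(log n)
  C. 100 is O(1)

Functions A and B both have the same complexity class.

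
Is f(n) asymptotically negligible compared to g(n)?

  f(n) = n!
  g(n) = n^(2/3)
False

f(n) = n! is O(n!), and g(n) = n^(2/3) is O(n^(2/3)).
Since O(n!) grows faster than or equal to O(n^(2/3)), f(n) = o(g(n)) is false.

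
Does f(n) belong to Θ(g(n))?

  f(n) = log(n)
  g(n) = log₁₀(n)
True

f(n) = log(n) and g(n) = log₁₀(n) are both O(log n).
Since they have the same asymptotic growth rate, f(n) = Θ(g(n)) is true.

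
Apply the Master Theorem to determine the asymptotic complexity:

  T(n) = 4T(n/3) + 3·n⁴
Θ(n⁴)

Master Theorem: a = 4, b = 3, f(n) = 3·n⁴.
Compute the critical exponent d = log₃(4) = 1.262.
Compare f(n) = Θ(n⁴) against n^d:
  k = 4 > d = 1.262, so f(n) = Ω(n^(d+ε)) — Case 3.
  Regularity: a·(n/b)^4/n^4 = a/b^4 = 4/81 < 1 ✓.
  The top-level work dominates: T(n) = Θ(f(n)) = Θ(n⁴).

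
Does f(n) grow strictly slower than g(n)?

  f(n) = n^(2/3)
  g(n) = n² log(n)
True

f(n) = n^(2/3) is O(n^(2/3)), and g(n) = n² log(n) is O(n² log n).
Since O(n^(2/3)) grows strictly slower than O(n² log n), f(n) = o(g(n)) is true.
This means lim(n→∞) f(n)/g(n) = 0.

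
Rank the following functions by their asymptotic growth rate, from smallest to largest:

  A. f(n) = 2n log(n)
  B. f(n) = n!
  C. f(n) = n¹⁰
A < C < B

Comparing growth rates:
A = 2n log(n) is O(n log n)
C = n¹⁰ is O(n¹⁰)
B = n! is O(n!)

Therefore, the order from slowest to fastest is: A < C < B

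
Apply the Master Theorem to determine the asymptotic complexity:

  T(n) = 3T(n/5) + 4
Θ(n^log₅(3))

Master Theorem: a = 3, b = 5, f(n) = 4.
Compute the critical exponent d = log₅(3) = 0.683.
Compare f(n) = Θ(1) against n^d:
  k = 0 < d = 0.683, so f(n) = O(n^(d-ε)) — Case 1.
  The recursion cost dominates: T(n) = Θ(n^d) = Θ(n^log₅(3)).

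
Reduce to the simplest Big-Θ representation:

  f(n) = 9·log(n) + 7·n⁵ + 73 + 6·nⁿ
Θ(nⁿ)

Order the terms by growth rate: 73 ≺ 9·log(n) ≺ 7·n⁵ ≺ 6·nⁿ.
The fastest-growing term 6·nⁿ dominates as n → ∞; dropping its constant factor gives Θ(nⁿ).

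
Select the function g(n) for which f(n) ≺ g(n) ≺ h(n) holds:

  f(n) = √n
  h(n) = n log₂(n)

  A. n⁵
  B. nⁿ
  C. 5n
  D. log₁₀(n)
C

We need g(n) with √n = o(g(n)) and g(n) = o(n log₂(n)), i.e. O(√n) ≺ g ≺ O(n log n).
Check each option:
  A. n⁵ — O(n⁵) does not grow strictly slower than h(n)
  B. nⁿ — O(nⁿ) does not grow strictly slower than h(n)
  C. 5n — O(n) is strictly between O(√n) and O(n log n) ✓
  D. log₁₀(n) — O(log n) does not grow strictly faster than f(n)

Only option C (5n) lies strictly between.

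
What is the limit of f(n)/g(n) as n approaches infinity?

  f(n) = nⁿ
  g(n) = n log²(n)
∞

Since nⁿ (O(nⁿ)) grows faster than n log²(n) (O(n log² n)),
the ratio f(n)/g(n) → ∞ as n → ∞.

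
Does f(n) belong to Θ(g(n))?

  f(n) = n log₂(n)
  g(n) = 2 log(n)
False

f(n) = n log₂(n) is O(n log n), and g(n) = 2 log(n) is O(log n).
Since they have different growth rates, f(n) = Θ(g(n)) is false.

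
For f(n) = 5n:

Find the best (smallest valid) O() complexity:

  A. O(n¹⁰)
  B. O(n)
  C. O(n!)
B

f(n) = 5n is O(n).
All listed options are valid Big-O bounds (upper bounds),
but O(n) is the tightest (smallest valid bound).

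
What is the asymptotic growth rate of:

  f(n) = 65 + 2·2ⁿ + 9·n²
Θ(2ⁿ)

Order the terms by growth rate: 65 ≺ 9·n² ≺ 2·2ⁿ.
The fastest-growing term 2·2ⁿ dominates as n → ∞; dropping its constant factor gives Θ(2ⁿ).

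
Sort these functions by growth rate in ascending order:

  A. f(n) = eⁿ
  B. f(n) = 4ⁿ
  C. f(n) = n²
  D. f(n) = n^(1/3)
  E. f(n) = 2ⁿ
D < C < E < A < B

Comparing growth rates:
D = n^(1/3) is O(n^(1/3))
C = n² is O(n²)
E = 2ⁿ is O(2ⁿ)
A = eⁿ is O(eⁿ)
B = 4ⁿ is O(4ⁿ)

Therefore, the order from slowest to fastest is: D < C < E < A < B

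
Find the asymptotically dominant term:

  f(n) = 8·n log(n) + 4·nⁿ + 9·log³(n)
4·nⁿ

Looking at each term:
  - 8·n log(n) is O(n log n)
  - 4·nⁿ is O(nⁿ)
  - 9·log³(n) is O(log³ n)

The term 4·nⁿ (O(nⁿ)) grows fastest and dominates all others.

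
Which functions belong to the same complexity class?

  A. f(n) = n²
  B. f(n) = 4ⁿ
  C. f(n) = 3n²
A and C

Examining each function:
  A. n² is O(n²)
  B. 4ⁿ is O(4ⁿ)
  C. 3n² is O(n²)

Functions A and C both have the same complexity class.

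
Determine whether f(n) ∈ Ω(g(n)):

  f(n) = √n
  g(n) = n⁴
False

f(n) = √n is O(√n), and g(n) = n⁴ is O(n⁴).
Since O(√n) grows slower than O(n⁴), f(n) = Ω(g(n)) is false.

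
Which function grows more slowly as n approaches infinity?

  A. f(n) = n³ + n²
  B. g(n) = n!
A

f(n) = n³ + n² is O(n³), while g(n) = n! is O(n!).
Since O(n³) grows slower than O(n!), f(n) is dominated.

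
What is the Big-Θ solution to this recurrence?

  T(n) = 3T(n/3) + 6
Θ(n)

Master Theorem: a = 3, b = 3, f(n) = 6.
Compute the critical exponent d = log₃(3) = 1.
Compare f(n) = Θ(1) against n^d:
  k = 0 < d = 1, so f(n) = O(n^(d-ε)) — Case 1.
  The recursion cost dominates: T(n) = Θ(n^d) = Θ(n).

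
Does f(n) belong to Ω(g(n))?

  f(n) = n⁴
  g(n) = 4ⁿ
False

f(n) = n⁴ is O(n⁴), and g(n) = 4ⁿ is O(4ⁿ).
Since O(n⁴) grows slower than O(4ⁿ), f(n) = Ω(g(n)) is false.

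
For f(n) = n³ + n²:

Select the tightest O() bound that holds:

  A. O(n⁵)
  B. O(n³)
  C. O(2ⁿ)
B

f(n) = n³ + n² is O(n³).
All listed options are valid Big-O bounds (upper bounds),
but O(n³) is the tightest (smallest valid bound).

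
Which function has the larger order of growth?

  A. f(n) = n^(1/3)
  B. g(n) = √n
B

f(n) = n^(1/3) is O(n^(1/3)), while g(n) = √n is O(√n).
Since O(√n) grows faster than O(n^(1/3)), g(n) dominates.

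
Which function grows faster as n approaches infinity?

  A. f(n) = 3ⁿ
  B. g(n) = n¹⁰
A

f(n) = 3ⁿ is O(3ⁿ), while g(n) = n¹⁰ is O(n¹⁰).
Since O(3ⁿ) grows faster than O(n¹⁰), f(n) dominates.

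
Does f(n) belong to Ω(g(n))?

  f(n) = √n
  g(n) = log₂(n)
True

f(n) = √n is O(√n), and g(n) = log₂(n) is O(log n).
Since O(√n) grows at least as fast as O(log n), f(n) = Ω(g(n)) is true.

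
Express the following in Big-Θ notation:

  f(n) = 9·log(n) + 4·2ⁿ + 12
Θ(2ⁿ)

Order the terms by growth rate: 12 ≺ 9·log(n) ≺ 4·2ⁿ.
The fastest-growing term 4·2ⁿ dominates as n → ∞; dropping its constant factor gives Θ(2ⁿ).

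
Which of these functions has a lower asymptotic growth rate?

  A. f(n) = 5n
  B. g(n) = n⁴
A

f(n) = 5n is O(n), while g(n) = n⁴ is O(n⁴).
Since O(n) grows slower than O(n⁴), f(n) is dominated.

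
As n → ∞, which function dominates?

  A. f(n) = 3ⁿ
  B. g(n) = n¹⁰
A

f(n) = 3ⁿ is O(3ⁿ), while g(n) = n¹⁰ is O(n¹⁰).
Since O(3ⁿ) grows faster than O(n¹⁰), f(n) dominates.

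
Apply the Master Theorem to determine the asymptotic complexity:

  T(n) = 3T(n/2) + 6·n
Θ(n^log₂(3))

Master Theorem: a = 3, b = 2, f(n) = 6·n.
Compute the critical exponent d = log₂(3) = 1.585.
Compare f(n) = Θ(n) against n^d:
  k = 1 < d = 1.585, so f(n) = O(n^(d-ε)) — Case 1.
  The recursion cost dominates: T(n) = Θ(n^d) = Θ(n^log₂(3)).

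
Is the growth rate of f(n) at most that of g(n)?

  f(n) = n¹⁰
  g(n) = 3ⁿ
True

f(n) = n¹⁰ is O(n¹⁰), and g(n) = 3ⁿ is O(3ⁿ).
Since O(n¹⁰) ⊆ O(3ⁿ) (f grows no faster than g), f(n) = O(g(n)) is true.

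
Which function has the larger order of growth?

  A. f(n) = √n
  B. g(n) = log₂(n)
A

f(n) = √n is O(√n), while g(n) = log₂(n) is O(log n).
Since O(√n) grows faster than O(log n), f(n) dominates.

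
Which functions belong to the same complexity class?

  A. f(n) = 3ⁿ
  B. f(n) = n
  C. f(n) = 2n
B and C

Examining each function:
  A. 3ⁿ is O(3ⁿ)
  B. n is O(n)
  C. 2n is O(n)

Functions B and C both have the same complexity class.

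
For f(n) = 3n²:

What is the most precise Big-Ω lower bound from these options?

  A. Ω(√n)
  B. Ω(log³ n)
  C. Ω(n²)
C

f(n) = 3n² is Ω(n²).
All listed options are valid Big-Ω bounds (lower bounds),
but Ω(n²) is the tightest (largest valid bound).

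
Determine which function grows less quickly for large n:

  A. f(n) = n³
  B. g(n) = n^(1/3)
B

f(n) = n³ is O(n³), while g(n) = n^(1/3) is O(n^(1/3)).
Since O(n^(1/3)) grows slower than O(n³), g(n) is dominated.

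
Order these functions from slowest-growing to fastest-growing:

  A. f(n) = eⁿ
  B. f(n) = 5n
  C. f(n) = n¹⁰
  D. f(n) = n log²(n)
B < D < C < A

Comparing growth rates:
B = 5n is O(n)
D = n log²(n) is O(n log² n)
C = n¹⁰ is O(n¹⁰)
A = eⁿ is O(eⁿ)

Therefore, the order from slowest to fastest is: B < D < C < A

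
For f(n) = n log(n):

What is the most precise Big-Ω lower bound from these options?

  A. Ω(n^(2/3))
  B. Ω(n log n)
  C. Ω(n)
B

f(n) = n log(n) is Ω(n log n).
All listed options are valid Big-Ω bounds (lower bounds),
but Ω(n log n) is the tightest (largest valid bound).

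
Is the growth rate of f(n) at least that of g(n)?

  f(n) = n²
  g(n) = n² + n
True

f(n) = n² and g(n) = n² + n are both O(n²).
Big-Ω permits equal growth rates (f ≥ c·g for some c > 0), so f(n) = Ω(g(n)) is true.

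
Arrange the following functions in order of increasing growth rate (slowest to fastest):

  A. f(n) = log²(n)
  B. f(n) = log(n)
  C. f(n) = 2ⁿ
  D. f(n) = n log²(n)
B < A < D < C

Comparing growth rates:
B = log(n) is O(log n)
A = log²(n) is O(log² n)
D = n log²(n) is O(n log² n)
C = 2ⁿ is O(2ⁿ)

Therefore, the order from slowest to fastest is: B < A < D < C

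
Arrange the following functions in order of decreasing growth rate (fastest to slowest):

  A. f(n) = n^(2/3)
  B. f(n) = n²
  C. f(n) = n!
C > B > A

Comparing growth rates:
C = n! is O(n!)
B = n² is O(n²)
A = n^(2/3) is O(n^(2/3))

Therefore, the order from fastest to slowest is: C > B > A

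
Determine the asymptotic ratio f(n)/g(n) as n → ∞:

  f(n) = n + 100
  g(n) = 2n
1/2

Since n + 100 and 2n have the same growth rate (O(n)),
the ratio converges to a constant: 1/2.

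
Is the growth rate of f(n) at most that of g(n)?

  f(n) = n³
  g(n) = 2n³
True

f(n) = n³ and g(n) = 2n³ are both O(n³).
Big-O permits equal growth rates (f ≤ c·g for some c), so f(n) = O(g(n)) is true.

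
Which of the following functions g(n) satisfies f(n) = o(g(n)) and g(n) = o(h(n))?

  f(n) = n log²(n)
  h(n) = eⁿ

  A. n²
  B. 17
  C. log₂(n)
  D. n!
A

We need g(n) with n log²(n) = o(g(n)) and g(n) = o(eⁿ), i.e. O(n log² n) ≺ g ≺ O(eⁿ).
Check each option:
  A. n² — O(n²) is strictly between O(n log² n) and O(eⁿ) ✓
  B. 17 — O(1) does not grow strictly faster than f(n)
  C. log₂(n) — O(log n) does not grow strictly faster than f(n)
  D. n! — O(n!) does not grow strictly slower than h(n)

Only option A (n²) lies strictly between.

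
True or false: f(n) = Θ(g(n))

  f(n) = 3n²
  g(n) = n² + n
True

f(n) = 3n² and g(n) = n² + n are both O(n²).
Since they have the same asymptotic growth rate, f(n) = Θ(g(n)) is true.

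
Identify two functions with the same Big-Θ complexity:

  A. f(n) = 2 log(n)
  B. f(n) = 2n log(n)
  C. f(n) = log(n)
A and C

Examining each function:
  A. 2 log(n) is O(log n)
  B. 2n log(n) is O(n log n)
  C. log(n) is O(log n)

Functions A and C both have the same complexity class.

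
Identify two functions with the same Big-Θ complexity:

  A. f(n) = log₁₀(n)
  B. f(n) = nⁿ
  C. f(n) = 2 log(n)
A and C

Examining each function:
  A. log₁₀(n) is O(log n)
  B. nⁿ is O(nⁿ)
  C. 2 log(n) is O(log n)

Functions A and C both have the same complexity class.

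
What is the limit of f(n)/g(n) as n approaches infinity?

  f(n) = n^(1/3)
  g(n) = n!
0

Since n^(1/3) (O(n^(1/3))) grows slower than n! (O(n!)),
the ratio f(n)/g(n) → 0 as n → ∞.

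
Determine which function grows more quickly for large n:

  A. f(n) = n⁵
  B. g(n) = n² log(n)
A

f(n) = n⁵ is O(n⁵), while g(n) = n² log(n) is O(n² log n).
Since O(n⁵) grows faster than O(n² log n), f(n) dominates.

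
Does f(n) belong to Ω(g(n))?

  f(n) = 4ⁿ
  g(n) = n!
False

f(n) = 4ⁿ is O(4ⁿ), and g(n) = n! is O(n!).
Since O(4ⁿ) grows slower than O(n!), f(n) = Ω(g(n)) is false.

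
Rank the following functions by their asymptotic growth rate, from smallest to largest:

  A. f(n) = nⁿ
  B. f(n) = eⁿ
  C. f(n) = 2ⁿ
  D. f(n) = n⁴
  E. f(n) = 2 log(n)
E < D < C < B < A

Comparing growth rates:
E = 2 log(n) is O(log n)
D = n⁴ is O(n⁴)
C = 2ⁿ is O(2ⁿ)
B = eⁿ is O(eⁿ)
A = nⁿ is O(nⁿ)

Therefore, the order from slowest to fastest is: E < D < C < B < A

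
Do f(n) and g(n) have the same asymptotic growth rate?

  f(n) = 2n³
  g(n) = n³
True

f(n) = 2n³ and g(n) = n³ are both O(n³).
Since they have the same asymptotic growth rate, f(n) = Θ(g(n)) is true.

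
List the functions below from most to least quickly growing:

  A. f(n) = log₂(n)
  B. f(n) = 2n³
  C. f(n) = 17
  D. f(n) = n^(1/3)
B > D > A > C

Comparing growth rates:
B = 2n³ is O(n³)
D = n^(1/3) is O(n^(1/3))
A = log₂(n) is O(log n)
C = 17 is O(1)

Therefore, the order from fastest to slowest is: B > D > A > C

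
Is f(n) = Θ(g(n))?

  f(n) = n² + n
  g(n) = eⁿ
False

f(n) = n² + n is O(n²), and g(n) = eⁿ is O(eⁿ).
Since they have different growth rates, f(n) = Θ(g(n)) is false.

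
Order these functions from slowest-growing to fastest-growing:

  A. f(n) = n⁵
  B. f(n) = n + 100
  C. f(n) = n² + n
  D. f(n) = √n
D < B < C < A

Comparing growth rates:
D = √n is O(√n)
B = n + 100 is O(n)
C = n² + n is O(n²)
A = n⁵ is O(n⁵)

Therefore, the order from slowest to fastest is: D < B < C < A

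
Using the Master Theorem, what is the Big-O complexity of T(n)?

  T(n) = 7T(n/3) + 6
Θ(n^log₃(7))

Master Theorem: a = 7, b = 3, f(n) = 6.
Compute the critical exponent d = log₃(7) = 1.771.
Compare f(n) = Θ(1) against n^d:
  k = 0 < d = 1.771, so f(n) = O(n^(d-ε)) — Case 1.
  The recursion cost dominates: T(n) = Θ(n^d) = Θ(n^log₃(7)).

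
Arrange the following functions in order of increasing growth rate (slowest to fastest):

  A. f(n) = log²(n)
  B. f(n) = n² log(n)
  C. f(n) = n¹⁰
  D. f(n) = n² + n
A < D < B < C

Comparing growth rates:
A = log²(n) is O(log² n)
D = n² + n is O(n²)
B = n² log(n) is O(n² log n)
C = n¹⁰ is O(n¹⁰)

Therefore, the order from slowest to fastest is: A < D < B < C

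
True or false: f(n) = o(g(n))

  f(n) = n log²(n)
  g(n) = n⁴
True

f(n) = n log²(n) is O(n log² n), and g(n) = n⁴ is O(n⁴).
Since O(n log² n) grows strictly slower than O(n⁴), f(n) = o(g(n)) is true.
This means lim(n→∞) f(n)/g(n) = 0.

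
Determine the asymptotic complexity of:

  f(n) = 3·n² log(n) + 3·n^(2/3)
O(n² log n)

The dominant term in 3·n² log(n) + 3·n^(2/3) is 3·n² log(n), which is Θ(n² log n).
Lower-order terms (3·n^(2/3)) are asymptotically negligible.
Constants are absorbed, so the tightest bound is O(n² log n).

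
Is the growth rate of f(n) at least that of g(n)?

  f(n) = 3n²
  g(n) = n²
True

f(n) = 3n² and g(n) = n² are both O(n²).
Big-Ω permits equal growth rates (f ≥ c·g for some c > 0), so f(n) = Ω(g(n)) is true.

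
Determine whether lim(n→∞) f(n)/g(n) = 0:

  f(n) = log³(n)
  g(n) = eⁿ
True

f(n) = log³(n) is O(log³ n), and g(n) = eⁿ is O(eⁿ).
Since O(log³ n) grows strictly slower than O(eⁿ), f(n) = o(g(n)) is true.
This means lim(n→∞) f(n)/g(n) = 0.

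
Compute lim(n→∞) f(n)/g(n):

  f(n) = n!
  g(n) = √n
∞

Since n! (O(n!)) grows faster than √n (O(√n)),
the ratio f(n)/g(n) → ∞ as n → ∞.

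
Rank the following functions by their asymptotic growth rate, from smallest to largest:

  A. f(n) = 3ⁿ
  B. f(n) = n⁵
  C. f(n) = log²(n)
C < B < A

Comparing growth rates:
C = log²(n) is O(log² n)
B = n⁵ is O(n⁵)
A = 3ⁿ is O(3ⁿ)

Therefore, the order from slowest to fastest is: C < B < A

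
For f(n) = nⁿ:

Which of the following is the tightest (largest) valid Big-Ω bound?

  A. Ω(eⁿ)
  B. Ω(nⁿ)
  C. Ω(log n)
B

f(n) = nⁿ is Ω(nⁿ).
All listed options are valid Big-Ω bounds (lower bounds),
but Ω(nⁿ) is the tightest (largest valid bound).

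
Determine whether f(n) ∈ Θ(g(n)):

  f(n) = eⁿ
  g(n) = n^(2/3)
False

f(n) = eⁿ is O(eⁿ), and g(n) = n^(2/3) is O(n^(2/3)).
Since they have different growth rates, f(n) = Θ(g(n)) is false.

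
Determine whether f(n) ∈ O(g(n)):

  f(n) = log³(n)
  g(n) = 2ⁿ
True

f(n) = log³(n) is O(log³ n), and g(n) = 2ⁿ is O(2ⁿ).
Since O(log³ n) ⊆ O(2ⁿ) (f grows no faster than g), f(n) = O(g(n)) is true.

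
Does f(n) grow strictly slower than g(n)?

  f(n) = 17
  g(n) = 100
False

f(n) = 17 is O(1), and g(n) = 100 is O(1).
Since they have the same growth rate, f(n) = o(g(n)) is false.
(f = o(g) requires f to grow strictly slower, not equal.)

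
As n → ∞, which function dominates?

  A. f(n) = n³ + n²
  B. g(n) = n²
A

f(n) = n³ + n² is O(n³), while g(n) = n² is O(n²).
Since O(n³) grows faster than O(n²), f(n) dominates.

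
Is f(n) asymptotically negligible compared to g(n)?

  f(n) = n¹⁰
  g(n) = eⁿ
True

f(n) = n¹⁰ is O(n¹⁰), and g(n) = eⁿ is O(eⁿ).
Since O(n¹⁰) grows strictly slower than O(eⁿ), f(n) = o(g(n)) is true.
This means lim(n→∞) f(n)/g(n) = 0.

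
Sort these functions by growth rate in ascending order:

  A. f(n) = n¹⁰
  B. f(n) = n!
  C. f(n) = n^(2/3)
C < A < B

Comparing growth rates:
C = n^(2/3) is O(n^(2/3))
A = n¹⁰ is O(n¹⁰)
B = n! is O(n!)

Therefore, the order from slowest to fastest is: C < A < B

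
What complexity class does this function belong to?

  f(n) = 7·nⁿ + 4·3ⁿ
O(nⁿ)

The dominant term in 7·nⁿ + 4·3ⁿ is 7·nⁿ, which is Θ(nⁿ).
Lower-order terms (4·3ⁿ) are asymptotically negligible.
Constants are absorbed, so the tightest bound is O(nⁿ).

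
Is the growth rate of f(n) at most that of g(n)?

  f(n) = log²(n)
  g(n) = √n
True

f(n) = log²(n) is O(log² n), and g(n) = √n is O(√n).
Since O(log² n) ⊆ O(√n) (f grows no faster than g), f(n) = O(g(n)) is true.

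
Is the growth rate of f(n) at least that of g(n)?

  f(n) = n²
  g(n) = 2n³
False

f(n) = n² is O(n²), and g(n) = 2n³ is O(n³).
Since O(n²) grows slower than O(n³), f(n) = Ω(g(n)) is false.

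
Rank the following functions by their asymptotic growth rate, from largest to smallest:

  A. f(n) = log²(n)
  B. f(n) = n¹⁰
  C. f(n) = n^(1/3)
B > C > A

Comparing growth rates:
B = n¹⁰ is O(n¹⁰)
C = n^(1/3) is O(n^(1/3))
A = log²(n) is O(log² n)

Therefore, the order from fastest to slowest is: B > C > A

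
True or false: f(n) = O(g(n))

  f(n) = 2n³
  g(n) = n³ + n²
True

f(n) = 2n³ and g(n) = n³ + n² are both O(n³).
Big-O permits equal growth rates (f ≤ c·g for some c), so f(n) = O(g(n)) is true.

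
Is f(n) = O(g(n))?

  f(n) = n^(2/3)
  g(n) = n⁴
True

f(n) = n^(2/3) is O(n^(2/3)), and g(n) = n⁴ is O(n⁴).
Since O(n^(2/3)) ⊆ O(n⁴) (f grows no faster than g), f(n) = O(g(n)) is true.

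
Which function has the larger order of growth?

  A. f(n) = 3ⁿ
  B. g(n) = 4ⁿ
B

f(n) = 3ⁿ is O(3ⁿ), while g(n) = 4ⁿ is O(4ⁿ).
Since O(4ⁿ) grows faster than O(3ⁿ), g(n) dominates.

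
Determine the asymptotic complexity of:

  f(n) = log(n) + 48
O(log n)

The dominant term in log(n) + 48 is log(n), which is Θ(log n).
Lower-order terms (48) are asymptotically negligible.
Constants are absorbed, so the tightest bound is O(log n).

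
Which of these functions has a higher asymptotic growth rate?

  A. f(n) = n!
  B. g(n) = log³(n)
A

f(n) = n! is O(n!), while g(n) = log³(n) is O(log³ n).
Since O(n!) grows faster than O(log³ n), f(n) dominates.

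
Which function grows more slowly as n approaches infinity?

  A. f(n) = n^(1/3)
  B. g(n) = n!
A

f(n) = n^(1/3) is O(n^(1/3)), while g(n) = n! is O(n!).
Since O(n^(1/3)) grows slower than O(n!), f(n) is dominated.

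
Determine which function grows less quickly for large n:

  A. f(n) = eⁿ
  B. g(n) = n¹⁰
B

f(n) = eⁿ is O(eⁿ), while g(n) = n¹⁰ is O(n¹⁰).
Since O(n¹⁰) grows slower than O(eⁿ), g(n) is dominated.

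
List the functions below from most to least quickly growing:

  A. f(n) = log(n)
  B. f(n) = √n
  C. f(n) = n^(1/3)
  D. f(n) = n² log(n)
D > B > C > A

Comparing growth rates:
D = n² log(n) is O(n² log n)
B = √n is O(√n)
C = n^(1/3) is O(n^(1/3))
A = log(n) is O(log n)

Therefore, the order from fastest to slowest is: D > B > C > A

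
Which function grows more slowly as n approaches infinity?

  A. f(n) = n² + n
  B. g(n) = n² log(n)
A

f(n) = n² + n is O(n²), while g(n) = n² log(n) is O(n² log n).
Since O(n²) grows slower than O(n² log n), f(n) is dominated.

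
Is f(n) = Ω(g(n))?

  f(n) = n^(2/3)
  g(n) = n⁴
False

f(n) = n^(2/3) is O(n^(2/3)), and g(n) = n⁴ is O(n⁴).
Since O(n^(2/3)) grows slower than O(n⁴), f(n) = Ω(g(n)) is false.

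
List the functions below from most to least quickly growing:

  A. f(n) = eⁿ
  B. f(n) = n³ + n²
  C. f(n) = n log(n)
A > B > C

Comparing growth rates:
A = eⁿ is O(eⁿ)
B = n³ + n² is O(n³)
C = n log(n) is O(n log n)

Therefore, the order from fastest to slowest is: A > B > C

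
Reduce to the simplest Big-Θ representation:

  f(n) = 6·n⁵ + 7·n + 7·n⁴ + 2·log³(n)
Θ(n⁵)

Order the terms by growth rate: 2·log³(n) ≺ 7·n ≺ 7·n⁴ ≺ 6·n⁵.
The fastest-growing term 6·n⁵ dominates as n → ∞; dropping its constant factor gives Θ(n⁵).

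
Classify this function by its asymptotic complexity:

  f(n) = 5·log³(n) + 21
O(log³ n)

The dominant term in 5·log³(n) + 21 is 5·log³(n), which is Θ(log³ n).
Lower-order terms (21) are asymptotically negligible.
Constants are absorbed, so the tightest bound is O(log³ n).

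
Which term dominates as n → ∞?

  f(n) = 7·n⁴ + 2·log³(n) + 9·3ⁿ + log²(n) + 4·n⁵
9·3ⁿ

Looking at each term:
  - 7·n⁴ is O(n⁴)
  - 2·log³(n) is O(log³ n)
  - 9·3ⁿ is O(3ⁿ)
  - log²(n) is O(log² n)
  - 4·n⁵ is O(n⁵)

The term 9·3ⁿ (O(3ⁿ)) grows fastest and dominates all others.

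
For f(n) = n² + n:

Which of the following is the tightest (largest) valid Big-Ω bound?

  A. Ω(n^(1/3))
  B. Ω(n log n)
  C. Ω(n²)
C

f(n) = n² + n is Ω(n²).
All listed options are valid Big-Ω bounds (lower bounds),
but Ω(n²) is the tightest (largest valid bound).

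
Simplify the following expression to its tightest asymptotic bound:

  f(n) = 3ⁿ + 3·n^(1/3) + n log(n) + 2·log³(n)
Θ(3ⁿ)

Order the terms by growth rate: 2·log³(n) ≺ 3·n^(1/3) ≺ n log(n) ≺ 3ⁿ.
The fastest-growing term 3ⁿ dominates as n → ∞; dropping its constant factor gives Θ(3ⁿ).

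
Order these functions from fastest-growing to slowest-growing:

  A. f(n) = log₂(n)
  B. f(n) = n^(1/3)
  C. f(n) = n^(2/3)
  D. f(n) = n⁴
D > C > B > A

Comparing growth rates:
D = n⁴ is O(n⁴)
C = n^(2/3) is O(n^(2/3))
B = n^(1/3) is O(n^(1/3))
A = log₂(n) is O(log n)

Therefore, the order from fastest to slowest is: D > C > B > A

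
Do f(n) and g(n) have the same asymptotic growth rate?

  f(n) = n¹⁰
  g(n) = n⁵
False

f(n) = n¹⁰ is O(n¹⁰), and g(n) = n⁵ is O(n⁵).
Since they have different growth rates, f(n) = Θ(g(n)) is false.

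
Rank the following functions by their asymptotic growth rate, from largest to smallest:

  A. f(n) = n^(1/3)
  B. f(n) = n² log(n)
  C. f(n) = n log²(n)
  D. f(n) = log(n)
B > C > A > D

Comparing growth rates:
B = n² log(n) is O(n² log n)
C = n log²(n) is O(n log² n)
A = n^(1/3) is O(n^(1/3))
D = log(n) is O(log n)

Therefore, the order from fastest to slowest is: B > C > A > D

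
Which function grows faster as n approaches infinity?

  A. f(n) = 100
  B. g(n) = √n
B

f(n) = 100 is O(1), while g(n) = √n is O(√n).
Since O(√n) grows faster than O(1), g(n) dominates.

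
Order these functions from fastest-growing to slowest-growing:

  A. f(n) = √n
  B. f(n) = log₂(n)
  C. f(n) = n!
C > A > B

Comparing growth rates:
C = n! is O(n!)
A = √n is O(√n)
B = log₂(n) is O(log n)

Therefore, the order from fastest to slowest is: C > A > B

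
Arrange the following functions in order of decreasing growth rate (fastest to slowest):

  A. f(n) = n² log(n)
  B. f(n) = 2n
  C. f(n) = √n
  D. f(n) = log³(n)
A > B > C > D

Comparing growth rates:
A = n² log(n) is O(n² log n)
B = 2n is O(n)
C = √n is O(√n)
D = log³(n) is O(log³ n)

Therefore, the order from fastest to slowest is: A > B > C > D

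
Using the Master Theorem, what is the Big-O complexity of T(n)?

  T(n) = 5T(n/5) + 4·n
Θ(n log n)

Master Theorem: a = 5, b = 5, f(n) = 4·n.
Compute the critical exponent d = log₅(5) = 1.
Compare f(n) = Θ(n) against n^d:
  k = 1 = d, so f(n) = Θ(n^d) — Case 2.
  Work is balanced across levels: T(n) = Θ(n^d log n) = Θ(n log n).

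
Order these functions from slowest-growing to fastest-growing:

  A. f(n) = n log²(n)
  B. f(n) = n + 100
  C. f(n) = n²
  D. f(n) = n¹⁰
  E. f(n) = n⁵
B < A < C < E < D

Comparing growth rates:
B = n + 100 is O(n)
A = n log²(n) is O(n log² n)
C = n² is O(n²)
E = n⁵ is O(n⁵)
D = n¹⁰ is O(n¹⁰)

Therefore, the order from slowest to fastest is: B < A < C < E < D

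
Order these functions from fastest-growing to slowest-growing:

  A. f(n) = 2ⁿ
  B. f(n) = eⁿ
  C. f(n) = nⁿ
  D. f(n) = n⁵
C > B > A > D

Comparing growth rates:
C = nⁿ is O(nⁿ)
B = eⁿ is O(eⁿ)
A = 2ⁿ is O(2ⁿ)
D = n⁵ is O(n⁵)

Therefore, the order from fastest to slowest is: C > B > A > D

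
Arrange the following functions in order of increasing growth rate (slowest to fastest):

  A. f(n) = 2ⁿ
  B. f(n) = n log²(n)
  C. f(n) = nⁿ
B < A < C

Comparing growth rates:
B = n log²(n) is O(n log² n)
A = 2ⁿ is O(2ⁿ)
C = nⁿ is O(nⁿ)

Therefore, the order from slowest to fastest is: B < A < C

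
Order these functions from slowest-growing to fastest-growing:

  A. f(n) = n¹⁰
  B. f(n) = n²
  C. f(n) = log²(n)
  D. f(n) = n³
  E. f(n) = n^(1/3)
C < E < B < D < A

Comparing growth rates:
C = log²(n) is O(log² n)
E = n^(1/3) is O(n^(1/3))
B = n² is O(n²)
D = n³ is O(n³)
A = n¹⁰ is O(n¹⁰)

Therefore, the order from slowest to fastest is: C < E < B < D < A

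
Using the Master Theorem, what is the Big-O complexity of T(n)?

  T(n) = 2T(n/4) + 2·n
Θ(n)

Master Theorem: a = 2, b = 4, f(n) = 2·n.
Compute the critical exponent d = log₄(2) = 0.500.
Compare f(n) = Θ(n) against n^d:
  k = 1 > d = 0.500, so f(n) = Ω(n^(d+ε)) — Case 3.
  Regularity: a·(n/b)^1/n^1 = a/b^1 = 2/4 < 1 ✓.
  The top-level work dominates: T(n) = Θ(f(n)) = Θ(n).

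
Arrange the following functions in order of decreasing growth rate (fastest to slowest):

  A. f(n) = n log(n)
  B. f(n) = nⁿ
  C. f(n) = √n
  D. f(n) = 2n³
B > D > A > C

Comparing growth rates:
B = nⁿ is O(nⁿ)
D = 2n³ is O(n³)
A = n log(n) is O(n log n)
C = √n is O(√n)

Therefore, the order from fastest to slowest is: B > D > A > C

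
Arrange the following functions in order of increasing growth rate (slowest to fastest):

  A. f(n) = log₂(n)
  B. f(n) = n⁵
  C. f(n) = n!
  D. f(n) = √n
A < D < B < C

Comparing growth rates:
A = log₂(n) is O(log n)
D = √n is O(√n)
B = n⁵ is O(n⁵)
C = n! is O(n!)

Therefore, the order from slowest to fastest is: A < D < B < C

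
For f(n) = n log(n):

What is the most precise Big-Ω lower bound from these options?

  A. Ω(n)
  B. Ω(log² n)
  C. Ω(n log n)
C

f(n) = n log(n) is Ω(n log n).
All listed options are valid Big-Ω bounds (lower bounds),
but Ω(n log n) is the tightest (largest valid bound).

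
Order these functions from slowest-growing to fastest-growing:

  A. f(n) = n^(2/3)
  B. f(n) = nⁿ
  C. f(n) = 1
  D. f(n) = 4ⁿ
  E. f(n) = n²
C < A < E < D < B

Comparing growth rates:
C = 1 is O(1)
A = n^(2/3) is O(n^(2/3))
E = n² is O(n²)
D = 4ⁿ is O(4ⁿ)
B = nⁿ is O(nⁿ)

Therefore, the order from slowest to fastest is: C < A < E < D < B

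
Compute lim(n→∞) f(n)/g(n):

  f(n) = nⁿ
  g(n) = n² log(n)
∞

Since nⁿ (O(nⁿ)) grows faster than n² log(n) (O(n² log n)),
the ratio f(n)/g(n) → ∞ as n → ∞.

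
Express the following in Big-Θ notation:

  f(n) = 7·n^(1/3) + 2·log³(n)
Θ(n^(1/3))

Order the terms by growth rate: 2·log³(n) ≺ 7·n^(1/3).
The fastest-growing term 7·n^(1/3) dominates as n → ∞; dropping its constant factor gives Θ(n^(1/3)).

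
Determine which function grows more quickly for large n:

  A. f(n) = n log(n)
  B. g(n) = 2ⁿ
B

f(n) = n log(n) is O(n log n), while g(n) = 2ⁿ is O(2ⁿ).
Since O(2ⁿ) grows faster than O(n log n), g(n) dominates.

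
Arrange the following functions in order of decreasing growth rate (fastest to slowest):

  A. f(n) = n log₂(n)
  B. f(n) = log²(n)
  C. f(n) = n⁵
C > A > B

Comparing growth rates:
C = n⁵ is O(n⁵)
A = n log₂(n) is O(n log n)
B = log²(n) is O(log² n)

Therefore, the order from fastest to slowest is: C > A > B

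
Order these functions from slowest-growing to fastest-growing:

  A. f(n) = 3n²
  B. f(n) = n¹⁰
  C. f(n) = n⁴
A < C < B

Comparing growth rates:
A = 3n² is O(n²)
C = n⁴ is O(n⁴)
B = n¹⁰ is O(n¹⁰)

Therefore, the order from slowest to fastest is: A < C < B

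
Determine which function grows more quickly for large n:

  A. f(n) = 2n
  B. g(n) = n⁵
B

f(n) = 2n is O(n), while g(n) = n⁵ is O(n⁵).
Since O(n⁵) grows faster than O(n), g(n) dominates.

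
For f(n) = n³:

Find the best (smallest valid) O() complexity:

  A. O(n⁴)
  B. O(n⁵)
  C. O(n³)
C

f(n) = n³ is O(n³).
All listed options are valid Big-O bounds (upper bounds),
but O(n³) is the tightest (smallest valid bound).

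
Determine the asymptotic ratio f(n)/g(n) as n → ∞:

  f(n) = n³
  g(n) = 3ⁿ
0

Since n³ (O(n³)) grows slower than 3ⁿ (O(3ⁿ)),
the ratio f(n)/g(n) → 0 as n → ∞.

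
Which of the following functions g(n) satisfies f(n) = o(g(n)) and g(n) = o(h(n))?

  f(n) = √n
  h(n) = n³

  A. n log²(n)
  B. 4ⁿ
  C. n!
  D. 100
A

We need g(n) with √n = o(g(n)) and g(n) = o(n³), i.e. O(√n) ≺ g ≺ O(n³).
Check each option:
  A. n log²(n) — O(n log² n) is strictly between O(√n) and O(n³) ✓
  B. 4ⁿ — O(4ⁿ) does not grow strictly slower than h(n)
  C. n! — O(n!) does not grow strictly slower than h(n)
  D. 100 — O(1) does not grow strictly faster than f(n)

Only option A (n log²(n)) lies strictly between.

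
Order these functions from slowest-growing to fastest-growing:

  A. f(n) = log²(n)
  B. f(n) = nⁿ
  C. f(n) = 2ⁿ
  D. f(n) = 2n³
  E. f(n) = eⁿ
A < D < C < E < B

Comparing growth rates:
A = log²(n) is O(log² n)
D = 2n³ is O(n³)
C = 2ⁿ is O(2ⁿ)
E = eⁿ is O(eⁿ)
B = nⁿ is O(nⁿ)

Therefore, the order from slowest to fastest is: A < D < C < E < B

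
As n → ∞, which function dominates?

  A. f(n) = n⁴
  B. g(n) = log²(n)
A

f(n) = n⁴ is O(n⁴), while g(n) = log²(n) is O(log² n).
Since O(n⁴) grows faster than O(log² n), f(n) dominates.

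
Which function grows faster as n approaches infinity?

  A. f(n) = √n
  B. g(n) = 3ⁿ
B

f(n) = √n is O(√n), while g(n) = 3ⁿ is O(3ⁿ).
Since O(3ⁿ) grows faster than O(√n), g(n) dominates.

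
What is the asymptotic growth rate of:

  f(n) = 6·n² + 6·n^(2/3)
Θ(n²)

Order the terms by growth rate: 6·n^(2/3) ≺ 6·n².
The fastest-growing term 6·n² dominates as n → ∞; dropping its constant factor gives Θ(n²).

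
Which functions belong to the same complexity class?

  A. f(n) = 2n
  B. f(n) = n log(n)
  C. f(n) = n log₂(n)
B and C

Examining each function:
  A. 2n is O(n)
  B. n log(n) is O(n log n)
  C. n log₂(n) is O(n log n)

Functions B and C both have the same complexity class.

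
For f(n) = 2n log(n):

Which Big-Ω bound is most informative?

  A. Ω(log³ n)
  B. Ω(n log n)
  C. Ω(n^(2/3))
B

f(n) = 2n log(n) is Ω(n log n).
All listed options are valid Big-Ω bounds (lower bounds),
but Ω(n log n) is the tightest (largest valid bound).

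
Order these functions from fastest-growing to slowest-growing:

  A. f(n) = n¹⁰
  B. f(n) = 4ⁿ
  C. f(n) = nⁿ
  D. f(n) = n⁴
C > B > A > D

Comparing growth rates:
C = nⁿ is O(nⁿ)
B = 4ⁿ is O(4ⁿ)
A = n¹⁰ is O(n¹⁰)
D = n⁴ is O(n⁴)

Therefore, the order from fastest to slowest is: C > B > A > D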